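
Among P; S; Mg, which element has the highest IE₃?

Mg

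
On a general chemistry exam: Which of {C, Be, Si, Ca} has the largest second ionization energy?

C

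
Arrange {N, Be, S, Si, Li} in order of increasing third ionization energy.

Si, S, N, Li, Be

The third ionization energy removes an electron from the +2 ion. For each element: N²⁺ still has 3 valence electrons; Be²⁺ is the bare [He] core; S²⁺ still has 4 valence electrons; Si²⁺ still has 2 valence electrons; Li²⁺ is already 1 electron into the core.
Core electrons are held far more tightly than valence electrons, so Li and Be top the IE_3 order.
Valence configurations: N²⁺ [He]2s²2p¹, S²⁺ [Ne]3s²3p², Si²⁺ [Ne]3s².
Tabulated IE_3 (kJ/mol): N 4578, Be 14849, S 3357, Si 3232, Li 11815.
Hence IE_3: Si < S < N < Li < Be.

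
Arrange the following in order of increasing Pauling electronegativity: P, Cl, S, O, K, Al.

O is in period 2, group 16; Al is in period 3, group 13; P is in period 3, group 15; S is in period 3, group 16; Cl is in period 3, group 17; K is in period 4, group 1.
Smaller atoms with higher effective nuclear charge are more electronegative.
Here both period and group differ, so the two effects have to be weighed against each other.
Al > K: both effects reinforce here, so Al is clearly the higher of the two.
P > Al: P lies to the right of Al in period 3, so the across-period effect alone puts P higher.
S > P: S lies to the right of P in period 3, so the across-period effect alone puts S higher.
Cl > S: both are in period 3; the period trend gives Cl the larger value.
O > Cl: period and group pull opposite ways; the down-group shift dominates (3.44 vs 3.16).
Approximate values (Pauling): O 3.44, Al 1.61, P 2.19, S 2.58, Cl 3.16, K 0.82.
So from lowest to highest: K < Al < P < S < Cl < O.

K < Al < P < S < Cl < O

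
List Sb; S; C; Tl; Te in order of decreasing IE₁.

C, S, Te, Sb, Tl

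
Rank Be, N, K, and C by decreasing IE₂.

After 1 electron has been removed, what remains? Be⁺ still has 1 valence electron; N⁺ still has 4 valence electrons; K⁺ is the bare [Ar] core; C⁺ still has 3 valence electrons.
Pulling an electron out of a noble-gas core costs far more than removing a remaining valence electron, so K sits at the high end of IE_2.
Valence configurations: Be⁺ [He]2s¹, N⁺ [He]2s²2p², C⁺ [He]2s²2p¹.
Approximate IE_2 values (kJ/mol): Be 1757, N 2856, K 3052, C 2353.
Putting it together, IE_2: Be < C < N < K.

K, N, C, Be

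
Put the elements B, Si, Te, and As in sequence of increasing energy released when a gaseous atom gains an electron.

B < As < Si < Te

B is in period 2, group 13; Si is in period 3, group 14; As is in period 4, group 15; Te is in period 5, group 16.
Atoms with high Z_eff and room in the valence shell (especially the halogens) have the most exothermic electron affinities.
These sit on a diagonal, where the across-period and down-group effects partly cancel.
As > B: the two effects oppose for this pair; the across-period effect wins (78 vs 27 kJ/mol).
Si > As: period and group pull opposite ways; the down-group shift dominates (134 vs 78 kJ/mol).
Te > Si: the two effects oppose for this pair; the across-period effect wins (190 vs 134 kJ/mol).
For reference (kJ/mol): B 27, Si 134, As 78, Te 190.
So from lowest to highest: B < As < Si < Te.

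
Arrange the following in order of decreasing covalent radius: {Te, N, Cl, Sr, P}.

Sr, Te, P, Cl, N

N is in period 2, group 15; P is in period 3, group 15; Cl is in period 3, group 17; Sr is in period 5, group 2; Te is in period 5, group 16.
Atomic radius shrinks across a period as nuclear charge pulls the same shell inward, and grows down a group as new shells are added.
These span different periods and groups, so the two trends combine.
Cl > N: the two effects oppose for this pair; the down-group effect wins (99 vs 71 pm).
P > Cl: P lies to the left of Cl in period 3, so the across-period effect alone puts P larger.
Te > P: the two effects oppose for this pair; the down-group effect wins (136 vs 111 pm).
Sr > Te: both are in period 5; the period trend gives Sr the larger value.
For reference (pm): N 71, P 111, Cl 99, Sr 185, Te 136.
So from largest to smallest: Sr > Te > P > Cl > N.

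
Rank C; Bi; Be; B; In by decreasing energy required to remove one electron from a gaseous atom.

Be is in period 2, group 2; B is in period 2, group 13; C is in period 2, group 14; In is in period 5, group 13; Bi is in period 6, group 15.
Across a period the outer electron is held more tightly (higher IE₁); down a group it sits in a higher shell, more shielded, and comes off more easily.
These span different periods and groups, so the two trends combine.
Bi > In: the two effects oppose for this pair; the across-period effect wins (703 vs 558 kJ/mol).
B > Bi: the two effects oppose for this pair; the down-group effect wins (801 vs 703 kJ/mol).
Be > B: this pair runs against the simple trend — see the exception note.
C > Be: both are in period 2; the period trend gives C the larger value.
Note the exception: Be has a higher first ionization energy than B, contrary to the simple trend — removing B's lone 2p electron is easier than breaking Be's filled 2s².
Approximate values (kJ/mol): Be 900, B 801, C 1086, In 558, Bi 703.
So from highest to lowest: C > Be > B > Bi > In.

C > Be > B > Bi > In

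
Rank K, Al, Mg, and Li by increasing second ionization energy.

Mg < Al < K < Li

The second ionization energy removes an electron from the +1 ion. For each element: K⁺ is the bare [Ar] core; Al⁺ still has 2 valence electrons; Mg⁺ still has 1 valence electron; Li⁺ is the bare [He] core.
Pulling an electron out of a noble-gas core costs far more than removing a remaining valence electron, so K and Li sit at the high end of IE_2.
Valence configurations: Al⁺ [Ne]3s², Mg⁺ [Ne]3s¹.
Approximate IE_2 values (kJ/mol): K 3052, Al 1817, Mg 1451, Li 7298.
Hence IE_2: Mg < Al < K < Li.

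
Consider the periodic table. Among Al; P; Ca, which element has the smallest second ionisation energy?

After 1 electron has been removed, what remains? Al⁺ still has 2 valence electrons; P⁺ still has 4 valence electrons; Ca⁺ still has 1 valence electron.
All are still removing valence electrons, so compare the +1 ions as you would atoms: IE_2 generally rises across a period (higher Z_eff) and falls down a group (larger shell), subject to the usual subshell exceptions.
Valence configurations: Al⁺ [Ne]3s², P⁺ [Ne]3s²3p², Ca⁺ [Ar]4s¹.
The numbers (kJ/mol): Al 1817, P 1907, Ca 1145.
So the second ionization energies run Ca < Al < P.

Ca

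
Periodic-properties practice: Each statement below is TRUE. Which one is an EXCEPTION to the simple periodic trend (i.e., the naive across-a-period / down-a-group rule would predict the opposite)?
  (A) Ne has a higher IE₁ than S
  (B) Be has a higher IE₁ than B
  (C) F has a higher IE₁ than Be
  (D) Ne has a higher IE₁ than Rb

The general trend: IE₁ increases across a period and decreases down a group.
(A) Ne (period 2, group 18) vs S (period 3, group 16): the stated order agrees with the simple trend.
(B) Be (period 2, group 2) vs B (period 2, group 13): the stated order contradicts the simple trend.
(C) F (period 2, group 17) vs Be (period 2, group 2): the stated order agrees with the simple trend.
(D) Ne (period 2, group 18) vs Rb (period 5, group 1): the stated order agrees with the simple trend.
The exception is (B): removing B's lone 2p electron is easier than breaking Be's filled 2s².

(B)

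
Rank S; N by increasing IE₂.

The second ionization energy removes an electron from the +1 ion. For each element: S⁺ still has 5 valence electrons; N⁺ still has 4 valence electrons.
All are still removing valence electrons, so compare the +1 ions as you would atoms: IE_2 generally rises across a period (higher Z_eff) and falls down a group (larger shell), subject to the usual subshell exceptions.
Valence configurations: S⁺ [Ne]3s²3p³, N⁺ [He]2s²2p².
Approximate IE_2 values (kJ/mol): S 2252, N 2856.
Putting it together, IE_2: S < N.

S < N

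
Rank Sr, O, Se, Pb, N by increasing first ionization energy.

Sr < Pb < Se < O < N

N is in period 2, group 15; O is in period 2, group 16; Se is in period 4, group 16; Sr is in period 5, group 2; Pb is in period 6, group 14.
IE₁ increases left→right with effective nuclear charge and decreases top→bottom as the valence shell moves farther out.
These span different periods and groups, so the two trends combine.
Pb > Sr: period and group pull opposite ways; the across-period shift dominates (716 vs 550 kJ/mol).
Se > Pb: relative to Pb, both the across-period and down-group shifts push Se's first ionization energy up.
O > Se: they share group 16; the group trend gives O the larger value.
N > O: this pair runs against the simple trend — see the exception note.
Note the exception: N has a higher first ionization energy than O, contrary to the simple trend — pairing an electron in O's 2p⁴ costs repulsion energy, so O ionizes more easily than half-filled N (2p³).
For reference (kJ/mol): N 1402, O 1314, Se 941, Sr 550, Pb 716.
So from lowest to highest: Sr < Pb < Se < O < N.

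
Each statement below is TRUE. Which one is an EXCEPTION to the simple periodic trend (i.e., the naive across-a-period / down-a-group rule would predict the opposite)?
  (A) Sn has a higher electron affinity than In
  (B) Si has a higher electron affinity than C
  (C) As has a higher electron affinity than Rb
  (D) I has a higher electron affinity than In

The general trend: electron affinity increases across a period and decreases down a group.
(A) Sn (period 5, group 14) vs In (period 5, group 13): the stated order agrees with the simple trend.
(B) Si (period 3, group 14) vs C (period 2, group 14): the stated order contradicts the simple trend.
(C) As (period 4, group 15) vs Rb (period 5, group 1): the stated order agrees with the simple trend.
(D) I (period 5, group 17) vs In (period 5, group 13): the stated order agrees with the simple trend.
The exception is (B): Si's larger, more diffuse 3p orbitals accept an added electron slightly more readily than C's compact 2p.

(B)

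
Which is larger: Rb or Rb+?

Rb

Forming Rb+ removes 1 electron from Rb. Fewer electrons for the same nuclear charge means less shielding and a higher Z_eff on the remaining electrons, and for main-group metals the entire outer shell is lost.
A cation is smaller than its parent atom: Rb+ < Rb.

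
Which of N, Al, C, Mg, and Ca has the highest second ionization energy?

Consider each +1 ion: N⁺ still has 4 valence electrons; Al⁺ still has 2 valence electrons; C⁺ still has 3 valence electrons; Mg⁺ still has 1 valence electron; Ca⁺ still has 1 valence electron.
All are still removing valence electrons, so compare the +1 ions as you would atoms: IE_2 generally rises across a period (higher Z_eff) and falls down a group (larger shell), subject to the usual subshell exceptions.
Valence configurations: N⁺ [He]2s²2p², Al⁺ [Ne]3s², C⁺ [He]2s²2p¹, Mg⁺ [Ne]3s¹, Ca⁺ [Ar]4s¹.
Approximate IE_2 values (kJ/mol): N 2856, Al 1817, C 2353, Mg 1451, Ca 1145.
Overall IE_2 order: Ca < Mg < Al < C < N.

N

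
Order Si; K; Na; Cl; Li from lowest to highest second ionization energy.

Si, Cl, K, Na, Li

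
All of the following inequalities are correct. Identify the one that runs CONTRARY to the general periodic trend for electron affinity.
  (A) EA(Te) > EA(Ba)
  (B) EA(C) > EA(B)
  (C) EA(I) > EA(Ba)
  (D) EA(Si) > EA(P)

(D)

The general trend: electron affinity increases across a period and decreases down a group.
(A) Te (period 5, group 16) vs Ba (period 6, group 2): the stated order agrees with the simple trend.
(B) C (period 2, group 14) vs B (period 2, group 13): the stated order agrees with the simple trend.
(C) I (period 5, group 17) vs Ba (period 6, group 2): the stated order agrees with the simple trend.
(D) Si (period 3, group 14) vs P (period 3, group 15): the stated order contradicts the simple trend.
The exception is (D): adding an electron to P's half-filled 3p³ is unfavourable, so Si (3p²) has the more exothermic EA.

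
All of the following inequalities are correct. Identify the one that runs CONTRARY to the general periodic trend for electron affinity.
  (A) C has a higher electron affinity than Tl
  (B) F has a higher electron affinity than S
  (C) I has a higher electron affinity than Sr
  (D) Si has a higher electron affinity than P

The general trend: electron affinity increases across a period and decreases down a group.
(A) C (period 2, group 14) vs Tl (period 6, group 13): the stated order agrees with the simple trend.
(B) F (period 2, group 17) vs S (period 3, group 16): the stated order agrees with the simple trend.
(C) I (period 5, group 17) vs Sr (period 5, group 2): the stated order agrees with the simple trend.
(D) Si (period 3, group 14) vs P (period 3, group 15): the stated order contradicts the simple trend.
The exception is (D): adding an electron to P's half-filled 3p³ is unfavourable, so Si (3p²) has the more exothermic EA.

(D)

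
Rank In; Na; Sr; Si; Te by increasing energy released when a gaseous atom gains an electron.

Na is in period 3, group 1; Si is in period 3, group 14; Sr is in period 5, group 2; In is in period 5, group 13; Te is in period 5, group 16.
Atoms with high Z_eff and room in the valence shell (especially the halogens) have the most exothermic electron affinities.
Here both period and group differ, so the two effects have to be weighed against each other.
In > Sr: both are in period 5; the period trend gives In the larger value.
Na > In: the two effects oppose for this pair; the down-group effect wins (53 vs 29 kJ/mol).
Si > Na: both are in period 3; the period trend gives Si the larger value.
Te > Si: the two effects oppose for this pair; the across-period effect wins (190 vs 134 kJ/mol).
Tabulated electron affinity (kJ/mol): Na 53, Si 134, Sr 5, In 29, Te 190.
So from lowest to highest: Sr < In < Na < Si < Te.

Sr < In < Na < Si < Te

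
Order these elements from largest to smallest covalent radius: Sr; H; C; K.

H is in period 1, group 1; C is in period 2, group 14; K is in period 4, group 1; Sr is in period 5, group 2.
Atomic radius shrinks across a period as nuclear charge pulls the same shell inward, and grows down a group as new shells are added.
Neither a single period nor a single group — weigh both effects.
C > H: the two effects oppose for this pair; the down-group effect wins (75 vs 32 pm).
Sr > C: relative to C, both the across-period and down-group shifts push Sr's atomic radius up.
K > Sr: period and group pull opposite ways; the across-period shift dominates (196 vs 185 pm).
For reference (pm): H 32, C 75, K 196, Sr 185.
So from largest to smallest: K > Sr > C > H.

K > Sr > C > H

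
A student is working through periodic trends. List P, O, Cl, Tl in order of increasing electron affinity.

O is in period 2, group 16; P is in period 3, group 15; Cl is in period 3, group 17; Tl is in period 6, group 13.
Electron affinity generally becomes more exothermic across a period toward the halogens and less exothermic down a group.
These span different periods and groups, so the two trends combine.
P > Tl: both effects reinforce here, so P is clearly the higher of the two.
O > P: both effects reinforce here, so O is clearly the higher of the two.
Cl > O: the two effects oppose for this pair; the across-period effect wins (349 vs 141 kJ/mol).
For reference (kJ/mol): O 141, P 72, Cl 349, Tl 19.
So from lowest to highest: Tl < P < O < Cl.

Tl, P, O, Cl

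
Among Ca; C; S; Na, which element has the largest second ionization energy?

The second ionization energy removes an electron from the +1 ion. For each element: Ca⁺ still has 1 valence electron; C⁺ still has 3 valence electrons; S⁺ still has 5 valence electrons; Na⁺ is the bare [Ne] core.
Breaking into a closed-shell core is much more expensive than removing a leftover valence electron — Na has the largest IE_2 here.
Valence configurations: Ca⁺ [Ar]4s¹, C⁺ [He]2s²2p¹, S⁺ [Ne]3s²3p³.
The numbers (kJ/mol): Ca 1145, C 2353, S 2252, Na 4562.
Overall IE_2 order: Ca < S < C < Na.

Na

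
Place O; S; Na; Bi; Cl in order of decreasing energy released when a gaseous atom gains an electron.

Adding an electron releases more energy for atoms nearer the top right (short of the noble gases).
Here both period and group differ, so the two effects have to be weighed against each other.
Bi > Na: period and group pull opposite ways; the across-period shift dominates (91 vs 53 kJ/mol).
O > Bi: relative to Bi, both the across-period and down-group shifts push O's electron affinity up.
S > O: this pair runs against the simple trend — see the exception note.
Cl > S: Cl lies to the right of S in period 3, so the across-period effect alone puts Cl higher.
Note the exception: S has a higher electron affinity than O, contrary to the simple trend — the compact 2p subshell of O repels the added electron more than S's larger 3p does.
Tabulated electron affinity (kJ/mol): O 141, Na 53, S 200, Cl 349, Bi 91.
So from highest to lowest: Cl > S > O > Bi > Na.

Cl > S > O > Bi > Na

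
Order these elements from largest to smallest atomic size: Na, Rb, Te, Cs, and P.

Cs > Rb > Na > Te > P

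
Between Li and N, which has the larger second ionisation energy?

Li

IE_2 is the cost of taking one more electron from the +1 cation: Li⁺ is the bare [He] core; N⁺ still has 4 valence electrons.
Core electrons are held far more tightly than valence electrons, so Li tops the IE_2 order.
The numbers (kJ/mol): Li 7298, N 2856.
Overall IE_2 order: N < Li.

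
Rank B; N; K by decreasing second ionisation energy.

Consider each +1 ion: B⁺ still has 2 valence electrons; N⁺ still has 4 valence electrons; K⁺ is the bare [Ar] core.
Core electrons are held far more tightly than valence electrons, so K tops the IE_2 order.
Valence configurations: B⁺ [He]2s², N⁺ [He]2s²2p².
Tabulated IE_2 (kJ/mol): B 2427, N 2856, K 3052.
So the second ionization energies run B < N < K.

K > N > B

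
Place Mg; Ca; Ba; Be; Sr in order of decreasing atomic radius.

Be is in period 2, group 2; Mg is in period 3, group 2; Ca is in period 4, group 2; Sr is in period 5, group 2; Ba is in period 6, group 2.
Moving right in a period, electrons are added to the same shell under a stronger nuclear pull, so atoms get smaller; moving down, a new shell is opened and atoms get larger.
All are in group 2, so atomic radius increases down the group.
So from largest to smallest: Ba > Sr > Ca > Mg > Be.

Ba > Sr > Ca > Mg > Be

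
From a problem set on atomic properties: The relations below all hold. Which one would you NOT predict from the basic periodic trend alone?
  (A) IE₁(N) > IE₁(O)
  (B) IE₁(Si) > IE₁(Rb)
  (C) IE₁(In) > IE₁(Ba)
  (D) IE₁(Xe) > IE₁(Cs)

(A)

The general trend: first ionization energy increases across a period and decreases down a group.
(A) N (period 2, group 15) vs O (period 2, group 16): the stated order contradicts the simple trend.
(B) Si (period 3, group 14) vs Rb (period 5, group 1): the stated order agrees with the simple trend.
(C) In (period 5, group 13) vs Ba (period 6, group 2): the stated order agrees with the simple trend.
(D) Xe (period 5, group 18) vs Cs (period 6, group 1): the stated order agrees with the simple trend.
The exception is (A): pairing an electron in O's 2p⁴ costs repulsion energy, so O ionizes more easily than half-filled N (2p³).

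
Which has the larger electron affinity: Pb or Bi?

Bi

Pb is in period 6, group 14; Bi is in period 6, group 15.
EA tends to increase across a period and decrease down a group, though the pattern is less regular than for IE or radius.
All lie in period 6, so electron affinity increases left to right.
So Bi has the larger electron affinity (Bi > Pb).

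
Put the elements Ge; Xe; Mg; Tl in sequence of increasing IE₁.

Across a period the outer electron is held more tightly (higher IE₁); down a group it sits in a higher shell, more shielded, and comes off more easily.
Neither a single period nor a single group — weigh both effects.
Mg > Tl: period and group pull opposite ways; the down-group shift dominates (738 vs 589 kJ/mol).
Ge > Mg: period and group pull opposite ways; the across-period shift dominates (762 vs 738 kJ/mol).
Xe > Ge: period and group pull opposite ways; the across-period shift dominates (1170 vs 762 kJ/mol).
For reference (kJ/mol): Mg 738, Ge 762, Xe 1170, Tl 589.
So from lowest to highest: Tl < Mg < Ge < Xe.

Tl < Mg < Ge < Xe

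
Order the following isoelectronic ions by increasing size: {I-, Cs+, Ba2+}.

All of these have 54 electrons, so size is governed by nuclear charge alone: the more protons, the stronger the pull on the same electron cloud, and the smaller the ion.
Nuclear charges: Ba2+ (Z=56), Cs+ (Z=55), I- (Z=53).
Smallest to largest: Ba2+ < Cs+ < I-.

Ba2+ < Cs+ < I-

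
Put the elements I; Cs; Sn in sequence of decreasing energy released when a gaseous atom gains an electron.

I > Sn > Cs

Sn is in period 5, group 14; I is in period 5, group 17; Cs is in period 6, group 1.
EA tends to increase across a period and decrease down a group, though the pattern is less regular than for IE or radius.
These span different periods and groups, so the two trends combine.
Sn > Cs: relative to Cs, both the across-period and down-group shifts push Sn's electron affinity up.
I > Sn: both are in period 5; the period trend gives I the larger value.
Approximate values (kJ/mol): Sn 107, I 295, Cs 46.
So from highest to lowest: I > Sn > Cs.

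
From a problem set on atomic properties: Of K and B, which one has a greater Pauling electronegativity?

B is in period 2, group 13; K is in period 4, group 1.
Smaller atoms with higher effective nuclear charge are more electronegative.
Neither a single period nor a single group — weigh both effects.
B > K: relative to K, both the across-period and down-group shifts push B's electronegativity up.
Approximate values (Pauling): B 2.04, K 0.82.
So B has the greater Pauling electronegativity (B > K).

B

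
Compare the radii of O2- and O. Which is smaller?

O

Forming O2- adds 2 electrons to O. More electron–electron repulsion in the same shell, with unchanged nuclear charge, lets the cloud expand.
An anion is larger than its parent atom: O2- > O.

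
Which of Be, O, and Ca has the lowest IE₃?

Ca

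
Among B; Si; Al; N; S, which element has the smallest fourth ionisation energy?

IE_4 is the cost of taking one more electron from the +3 cation: B³⁺ is the bare [He] core; Si³⁺ still has 1 valence electron; Al³⁺ is the bare [Ne] core; N³⁺ still has 2 valence electrons; S³⁺ still has 3 valence electrons.
Pulling an electron out of a noble-gas core costs far more than removing a remaining valence electron, so Al and B sit at the high end of IE_4.
Valence configurations: Si³⁺ [Ne]3s¹, N³⁺ [He]2s², S³⁺ [Ne]3s²3p¹.
Tabulated IE_4 (kJ/mol): B 25026, Si 4356, Al 11577, N 7475, S 4556.
So the fourth ionization energies run Si < S < N < Al < B.

Si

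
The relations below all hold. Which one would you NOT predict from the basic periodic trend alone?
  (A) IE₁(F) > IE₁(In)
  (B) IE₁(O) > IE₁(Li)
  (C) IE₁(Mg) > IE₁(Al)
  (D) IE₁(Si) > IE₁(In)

The general trend: IE₁ increases across a period and decreases down a group.
(A) F (period 2, group 17) vs In (period 5, group 13): the stated order agrees with the simple trend.
(B) O (period 2, group 16) vs Li (period 2, group 1): the stated order agrees with the simple trend.
(C) Mg (period 3, group 2) vs Al (period 3, group 13): the stated order contradicts the simple trend.
(D) Si (period 3, group 14) vs In (period 5, group 13): the stated order agrees with the simple trend.
The exception is (C): Al's single 3p electron is easier to remove than one from Mg's filled 3s².

(C)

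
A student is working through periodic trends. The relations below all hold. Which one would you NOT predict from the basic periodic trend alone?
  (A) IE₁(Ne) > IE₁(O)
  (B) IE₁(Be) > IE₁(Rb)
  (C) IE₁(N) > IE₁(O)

The general trend: IE₁ increases across a period and decreases down a group.
(A) Ne (period 2, group 18) vs O (period 2, group 16): the stated order agrees with the simple trend.
(B) Be (period 2, group 2) vs Rb (period 5, group 1): the stated order agrees with the simple trend.
(C) N (period 2, group 15) vs O (period 2, group 16): the stated order contradicts the simple trend.
The exception is (C): pairing an electron in O's 2p⁴ costs repulsion energy, so O ionizes more easily than half-filled N (2p³).

(C)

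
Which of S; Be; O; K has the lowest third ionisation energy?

S

IE_3 is the cost of taking one more electron from the +2 cation: S²⁺ still has 4 valence electrons; Be²⁺ is the bare [He] core; O²⁺ still has 4 valence electrons; K²⁺ is already 1 electron into the core.
Usually core removal costs more than valence removal, but here the competition is close: a tightly held n=2 valence electron can cost more to remove than an n=3 core electron, so the actual values have to decide it.
Valence configurations: S²⁺ [Ne]3s²3p², O²⁺ [He]2s²2p².
The numbers (kJ/mol): S 3357, Be 14849, O 5300, K 4420.
So the third ionization energies run S < K < O < Be.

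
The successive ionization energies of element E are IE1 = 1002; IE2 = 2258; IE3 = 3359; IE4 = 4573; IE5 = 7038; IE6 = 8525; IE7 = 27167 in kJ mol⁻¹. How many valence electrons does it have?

Look for the largest jump between consecutive ionization energies: IE7/IE6 ≈ 3.2, far larger than any earlier ratio.
That jump marks the point where a core electron is being removed. So the atom has 6 valence electrons.

6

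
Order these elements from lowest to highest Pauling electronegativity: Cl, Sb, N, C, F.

Smaller atoms with higher effective nuclear charge are more electronegative.
These span different periods and groups, so the two trends combine.
C > Sb: period and group pull opposite ways; the down-group shift dominates (2.55 vs 2.05).
N > C: N lies to the right of C in period 2, so the across-period effect alone puts N higher.
Cl > N: the two effects oppose for this pair; the across-period effect wins (3.16 vs 3.04).
F > Cl: they share group 17; the group trend gives F the larger value.
Approximate values (Pauling): C 2.55, N 3.04, F 3.98, Cl 3.16, Sb 2.05.
So from lowest to highest: Sb < C < N < Cl < F.

Sb < C < N < Cl < F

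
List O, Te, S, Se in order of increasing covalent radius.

O is in period 2, group 16; S is in period 3, group 16; Se is in period 4, group 16; Te is in period 5, group 16.
Across a period the added protons contract the valence shell; down a group each new principal shell makes the atom larger.
All are in group 16, so atomic radius increases down the group.
So from smallest to largest: O < S < Se < Te.

O, S, Se, Te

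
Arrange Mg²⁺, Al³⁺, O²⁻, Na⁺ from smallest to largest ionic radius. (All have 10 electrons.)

Al³⁺, Mg²⁺, Na⁺, O²⁻

All of these have 10 electrons, so size is governed by nuclear charge alone: the more protons, the stronger the pull on the same electron cloud, and the smaller the ion.
Nuclear charges: Al³⁺ (Z=13), Mg²⁺ (Z=12), Na⁺ (Z=11), O²⁻ (Z=8).
Smallest to largest: Al³⁺ < Mg²⁺ < Na⁺ < O²⁻.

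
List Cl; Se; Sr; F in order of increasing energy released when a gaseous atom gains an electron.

Sr, Se, F, Cl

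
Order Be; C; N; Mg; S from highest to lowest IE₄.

Be, Mg, N, C, S

The fourth ionization energy removes an electron from the +3 ion. For each element: Be³⁺ is already 1 electron into the core; C³⁺ still has 1 valence electron; N³⁺ still has 2 valence electrons; Mg³⁺ is already 1 electron into the core; S³⁺ still has 3 valence electrons.
Breaking into a closed-shell core is much more expensive than removing a leftover valence electron — Mg and Be have the largest IE_4 here.
Valence configurations: C³⁺ [He]2s¹, N³⁺ [He]2s², S³⁺ [Ne]3s²3p¹.
Approximate IE_4 values (kJ/mol): Be 21007, C 6223, N 7475, Mg 10543, S 4556.
Putting it together, IE_4: S < C < N < Mg < Be.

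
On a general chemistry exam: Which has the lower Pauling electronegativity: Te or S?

S is in period 3, group 16; Te is in period 5, group 16.
Electronegativity increases across a period and decreases down a group, tracking effective nuclear charge and atomic size.
All are in group 16, so electronegativity increases up the group.
So Te has the lower Pauling electronegativity (Te < S).

Te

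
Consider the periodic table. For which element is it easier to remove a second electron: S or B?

S

Consider each +1 ion: S⁺ still has 5 valence electrons; B⁺ still has 2 valence electrons.
All are still removing valence electrons, so compare the +1 ions as you would atoms: IE_2 generally rises across a period (higher Z_eff) and falls down a group (larger shell), subject to the usual subshell exceptions.
Valence configurations: S⁺ [Ne]3s²3p³, B⁺ [He]2s².
Tabulated IE_2 (kJ/mol): S 2252, B 2427.
So the second ionization energies run S < B.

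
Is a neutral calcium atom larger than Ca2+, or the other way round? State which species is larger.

Forming Ca2+ removes 2 electrons from Ca. Fewer electrons for the same nuclear charge means less shielding and a higher Z_eff on the remaining electrons, and for main-group metals the entire outer shell is lost.
A cation is smaller than its parent atom: Ca2+ < Ca.

Ca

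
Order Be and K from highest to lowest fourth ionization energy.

The fourth ionization energy removes an electron from the +3 ion. For each element: Be³⁺ is already 1 electron into the core; K³⁺ is already 2 electrons into the core.
All of these are removing an electron from a noble-gas core or deeper; the smaller core (lower principal quantum number) is held far more tightly, and within a period the higher nuclear charge binds the same core more tightly.
Approximate IE_4 values (kJ/mol): Be 21007, K 5877.
Hence IE_4: K < Be.

Be > K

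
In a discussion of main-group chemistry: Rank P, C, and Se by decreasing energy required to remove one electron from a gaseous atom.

C, P, Se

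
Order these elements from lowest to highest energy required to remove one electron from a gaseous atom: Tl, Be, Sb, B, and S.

IE₁ increases left→right with effective nuclear charge and decreases top→bottom as the valence shell moves farther out.
Neither a single period nor a single group — weigh both effects.
B > Tl: B sits above Tl in group 13, so the down-group effect alone puts B higher.
Sb > B: the two effects oppose for this pair; the across-period effect wins (831 vs 801 kJ/mol).
Be > Sb: the two effects oppose for this pair; the down-group effect wins (900 vs 831 kJ/mol).
S > Be: the two effects oppose for this pair; the across-period effect wins (1000 vs 900 kJ/mol).
Note the exception: Be has a higher first ionization energy than B, contrary to the simple trend — removing B's lone 2p electron is easier than breaking Be's filled 2s².
Approximate values (kJ/mol): Be 900, B 801, S 1000, Sb 831, Tl 589.
So from lowest to highest: Tl < B < Sb < Be < S.

Tl < B < Sb < Be < S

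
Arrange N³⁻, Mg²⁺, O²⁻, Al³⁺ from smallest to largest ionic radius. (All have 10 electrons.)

Al³⁺ < Mg²⁺ < O²⁻ < N³⁻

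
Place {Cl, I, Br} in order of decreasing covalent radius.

I, Br, Cl

Cl is in period 3, group 17; Br is in period 4, group 17; I is in period 5, group 17.
Atomic radius shrinks across a period as nuclear charge pulls the same shell inward, and grows down a group as new shells are added.
All are in group 17, so atomic radius increases down the group.
So from largest to smallest: I > Br > Cl.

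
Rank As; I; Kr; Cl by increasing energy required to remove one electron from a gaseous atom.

Cl is in period 3, group 17; As is in period 4, group 15; Kr is in period 4, group 18; I is in period 5, group 17.
First ionization energy rises across a period (greater Z_eff holds electrons more tightly) and falls down a group (valence electrons are farther from the nucleus).
Neither a single period nor a single group — weigh both effects.
I > As: period and group pull opposite ways; the across-period shift dominates (1008 vs 947 kJ/mol).
Cl > I: Cl sits above I in group 17, so the down-group effect alone puts Cl higher.
Kr > Cl: period and group pull opposite ways; the across-period shift dominates (1351 vs 1251 kJ/mol).
For reference (kJ/mol): Cl 1251, As 947, Kr 1351, I 1008.
So from lowest to highest: As < I < Cl < Kr.

As, I, Cl, Kr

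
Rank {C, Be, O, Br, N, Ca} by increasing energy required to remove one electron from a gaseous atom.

Be is in period 2, group 2; C is in period 2, group 14; N is in period 2, group 15; O is in period 2, group 16; Ca is in period 4, group 2; Br is in period 4, group 17.
First ionization energy rises across a period (greater Z_eff holds electrons more tightly) and falls down a group (valence electrons are farther from the nucleus).
Here both period and group differ, so the two effects have to be weighed against each other.
Be > Ca: they share group 2; the group trend gives Be the larger value.
C > Be: both are in period 2; the period trend gives C the larger value.
Br > C: period and group pull opposite ways; the across-period shift dominates (1140 vs 1086 kJ/mol).
O > Br: the two effects oppose for this pair; the down-group effect wins (1314 vs 1140 kJ/mol).
N > O: this pair runs against the simple trend — see the exception note.
Note the exception: N has a higher first ionization energy than O, contrary to the simple trend — pairing an electron in O's 2p⁴ costs repulsion energy, so O ionizes more easily than half-filled N (2p³).
For reference (kJ/mol): Be 900, C 1086, N 1402, O 1314, Ca 590, Br 1140.
So from lowest to highest: Ca < Be < C < Br < O < N.

Ca, Be, C, Br, O, N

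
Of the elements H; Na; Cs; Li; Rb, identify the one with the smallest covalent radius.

Across a period the added protons contract the valence shell; down a group each new principal shell makes the atom larger.
All are in group 1, so atomic radius increases down the group.
The smallest covalent radius among these belongs to H.

H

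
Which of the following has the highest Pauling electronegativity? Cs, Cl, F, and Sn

F

F is in period 2, group 17; Cl is in period 3, group 17; Sn is in period 5, group 14; Cs is in period 6, group 1.
Smaller atoms with higher effective nuclear charge are more electronegative.
Neither a single period nor a single group — weigh both effects.
Sn > Cs: both effects reinforce here, so Sn is clearly the higher of the two.
Cl > Sn: relative to Sn, both the across-period and down-group shifts push Cl's electronegativity up.
F > Cl: F sits above Cl in group 17, so the down-group effect alone puts F higher.
Tabulated electronegativity (Pauling): F 3.98, Cl 3.16, Sn 1.96, Cs 0.79.
The highest Pauling electronegativity among these belongs to F.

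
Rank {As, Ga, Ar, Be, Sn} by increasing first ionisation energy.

Ga < Sn < Be < As < Ar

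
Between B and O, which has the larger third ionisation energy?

O

The third ionization energy removes an electron from the +2 ion. For each element: B²⁺ still has 1 valence electron; O²⁺ still has 4 valence electrons.
All are still removing valence electrons, so compare the +2 ions as you would atoms: IE_3 generally rises across a period (higher Z_eff) and falls down a group (larger shell), subject to the usual subshell exceptions.
Valence configurations: B²⁺ [He]2s¹, O²⁺ [He]2s²2p².
Tabulated IE_3 (kJ/mol): B 3660, O 5300.
Putting it together, IE_3: B < O.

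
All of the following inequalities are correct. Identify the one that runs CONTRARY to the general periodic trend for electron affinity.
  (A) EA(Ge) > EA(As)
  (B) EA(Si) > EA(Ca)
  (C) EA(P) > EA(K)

The general trend: electron affinity increases across a period and decreases down a group.
(A) Ge (period 4, group 14) vs As (period 4, group 15): the stated order contradicts the simple trend.
(B) Si (period 3, group 14) vs Ca (period 4, group 2): the stated order agrees with the simple trend.
(C) P (period 3, group 15) vs K (period 4, group 1): the stated order agrees with the simple trend.
The exception is (A): adding an electron to As's half-filled 4p³ is unfavourable, so Ge (4p²) has the more exothermic EA.

(A)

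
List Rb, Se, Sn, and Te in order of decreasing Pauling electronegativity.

Se, Te, Sn, Rb

Se is in period 4, group 16; Rb is in period 5, group 1; Sn is in period 5, group 14; Te is in period 5, group 16.
EN rises left→right (higher Z_eff, smaller atoms) and falls top→bottom (larger, more shielded atoms).
These span different periods and groups, so the two trends combine.
Sn > Rb: both are in period 5; the period trend gives Sn the larger value.
Te > Sn: both are in period 5; the period trend gives Te the larger value.
Se > Te: Se sits above Te in group 16, so the down-group effect alone puts Se higher.
For reference (Pauling): Se 2.55, Rb 0.82, Sn 1.96, Te 2.10.
So from highest to lowest: Se > Te > Sn > Rb.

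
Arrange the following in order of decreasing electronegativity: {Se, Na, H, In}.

Se, H, In, Na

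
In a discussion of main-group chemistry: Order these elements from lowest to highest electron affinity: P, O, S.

P, O, S

O is in period 2, group 16; P is in period 3, group 15; S is in period 3, group 16.
Atoms with high Z_eff and room in the valence shell (especially the halogens) have the most exothermic electron affinities.
Here both period and group differ, so the two effects have to be weighed against each other.
O > P: relative to P, both the across-period and down-group shifts push O's electron affinity up.
S > O: this pair runs against the simple trend — see the exception note.
Note the exception: S has a higher electron affinity than O, contrary to the simple trend — the compact 2p subshell of O repels the added electron more than S's larger 3p does.
Approximate values (kJ/mol): O 141, P 72, S 200.
So from lowest to highest: P < O < S.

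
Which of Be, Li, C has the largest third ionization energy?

After 2 electrons have been removed, what remains? Be²⁺ is the bare [He] core; Li²⁺ is already 1 electron into the core; C²⁺ still has 2 valence electrons.
Pulling an electron out of a noble-gas core costs far more than removing a remaining valence electron, so Li and Be sit at the high end of IE_3.
The numbers (kJ/mol): Be 14849, Li 11815, C 4620.
Overall IE_3 order: C < Li < Be.

Be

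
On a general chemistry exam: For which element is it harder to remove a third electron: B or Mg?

Mg

After 2 electrons have been removed, what remains? B²⁺ still has 1 valence electron; Mg²⁺ is the bare [Ne] core.
Breaking into a closed-shell core is much more expensive than removing a leftover valence electron — Mg has the largest IE_3 here.
Tabulated IE_3 (kJ/mol): B 3660, Mg 7733.
Putting it together, IE_3: B < Mg.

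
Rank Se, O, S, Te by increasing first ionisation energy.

Te < Se < S < O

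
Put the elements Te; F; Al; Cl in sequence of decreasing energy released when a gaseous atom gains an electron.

Cl > F > Te > Al

F is in period 2, group 17; Al is in period 3, group 13; Cl is in period 3, group 17; Te is in period 5, group 16.
EA tends to increase across a period and decrease down a group, though the pattern is less regular than for IE or radius.
Neither a single period nor a single group — weigh both effects.
Te > Al: period and group pull opposite ways; the across-period shift dominates (190 vs 42 kJ/mol).
F > Te: both effects reinforce here, so F is clearly the higher of the two.
Cl > F: this pair runs against the simple trend — see the exception note.
Note the exception: Cl has a higher electron affinity than F, contrary to the simple trend — F's small 2p subshell makes the incoming electron feel strong e⁻–e⁻ repulsion, so Cl actually releases more energy on gaining an electron.
Tabulated electron affinity (kJ/mol): F 328, Al 42, Cl 349, Te 190.
So from highest to lowest: Cl > F > Te > Al.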